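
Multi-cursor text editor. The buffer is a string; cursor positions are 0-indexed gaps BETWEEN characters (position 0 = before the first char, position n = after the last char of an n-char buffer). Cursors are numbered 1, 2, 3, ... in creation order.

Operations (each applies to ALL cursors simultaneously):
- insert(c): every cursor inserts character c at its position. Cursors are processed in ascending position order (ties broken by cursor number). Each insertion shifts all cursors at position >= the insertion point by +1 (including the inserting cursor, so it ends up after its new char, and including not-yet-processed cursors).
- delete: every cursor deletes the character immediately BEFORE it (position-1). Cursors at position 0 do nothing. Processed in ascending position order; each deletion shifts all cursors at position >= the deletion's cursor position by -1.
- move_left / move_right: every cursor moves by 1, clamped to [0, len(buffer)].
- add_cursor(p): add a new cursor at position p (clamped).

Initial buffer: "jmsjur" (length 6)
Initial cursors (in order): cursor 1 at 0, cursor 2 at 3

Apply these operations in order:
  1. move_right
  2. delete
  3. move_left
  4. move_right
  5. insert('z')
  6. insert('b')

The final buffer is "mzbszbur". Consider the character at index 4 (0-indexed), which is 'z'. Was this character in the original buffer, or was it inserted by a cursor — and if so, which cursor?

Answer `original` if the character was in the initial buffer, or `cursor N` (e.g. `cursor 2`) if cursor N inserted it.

After op 1 (move_right): buffer="jmsjur" (len 6), cursors c1@1 c2@4, authorship ......
After op 2 (delete): buffer="msur" (len 4), cursors c1@0 c2@2, authorship ....
After op 3 (move_left): buffer="msur" (len 4), cursors c1@0 c2@1, authorship ....
After op 4 (move_right): buffer="msur" (len 4), cursors c1@1 c2@2, authorship ....
After op 5 (insert('z')): buffer="mzszur" (len 6), cursors c1@2 c2@4, authorship .1.2..
After op 6 (insert('b')): buffer="mzbszbur" (len 8), cursors c1@3 c2@6, authorship .11.22..
Authorship (.=original, N=cursor N): . 1 1 . 2 2 . .
Index 4: author = 2

Answer: cursor 2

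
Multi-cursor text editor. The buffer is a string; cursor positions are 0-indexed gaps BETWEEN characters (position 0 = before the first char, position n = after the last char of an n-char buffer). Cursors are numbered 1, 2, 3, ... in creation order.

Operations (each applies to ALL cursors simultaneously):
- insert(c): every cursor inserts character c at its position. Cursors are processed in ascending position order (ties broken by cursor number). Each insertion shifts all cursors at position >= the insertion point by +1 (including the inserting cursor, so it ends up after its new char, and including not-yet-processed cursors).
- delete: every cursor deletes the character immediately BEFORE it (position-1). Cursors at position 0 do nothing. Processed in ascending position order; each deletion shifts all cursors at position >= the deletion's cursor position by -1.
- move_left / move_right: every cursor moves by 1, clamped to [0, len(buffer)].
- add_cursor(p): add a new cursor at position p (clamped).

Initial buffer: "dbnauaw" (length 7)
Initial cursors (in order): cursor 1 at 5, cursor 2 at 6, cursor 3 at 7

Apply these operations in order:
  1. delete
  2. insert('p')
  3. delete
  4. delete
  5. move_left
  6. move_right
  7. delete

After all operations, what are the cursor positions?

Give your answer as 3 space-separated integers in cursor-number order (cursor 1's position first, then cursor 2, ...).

Answer: 0 0 0

Derivation:
After op 1 (delete): buffer="dbna" (len 4), cursors c1@4 c2@4 c3@4, authorship ....
After op 2 (insert('p')): buffer="dbnappp" (len 7), cursors c1@7 c2@7 c3@7, authorship ....123
After op 3 (delete): buffer="dbna" (len 4), cursors c1@4 c2@4 c3@4, authorship ....
After op 4 (delete): buffer="d" (len 1), cursors c1@1 c2@1 c3@1, authorship .
After op 5 (move_left): buffer="d" (len 1), cursors c1@0 c2@0 c3@0, authorship .
After op 6 (move_right): buffer="d" (len 1), cursors c1@1 c2@1 c3@1, authorship .
After op 7 (delete): buffer="" (len 0), cursors c1@0 c2@0 c3@0, authorship 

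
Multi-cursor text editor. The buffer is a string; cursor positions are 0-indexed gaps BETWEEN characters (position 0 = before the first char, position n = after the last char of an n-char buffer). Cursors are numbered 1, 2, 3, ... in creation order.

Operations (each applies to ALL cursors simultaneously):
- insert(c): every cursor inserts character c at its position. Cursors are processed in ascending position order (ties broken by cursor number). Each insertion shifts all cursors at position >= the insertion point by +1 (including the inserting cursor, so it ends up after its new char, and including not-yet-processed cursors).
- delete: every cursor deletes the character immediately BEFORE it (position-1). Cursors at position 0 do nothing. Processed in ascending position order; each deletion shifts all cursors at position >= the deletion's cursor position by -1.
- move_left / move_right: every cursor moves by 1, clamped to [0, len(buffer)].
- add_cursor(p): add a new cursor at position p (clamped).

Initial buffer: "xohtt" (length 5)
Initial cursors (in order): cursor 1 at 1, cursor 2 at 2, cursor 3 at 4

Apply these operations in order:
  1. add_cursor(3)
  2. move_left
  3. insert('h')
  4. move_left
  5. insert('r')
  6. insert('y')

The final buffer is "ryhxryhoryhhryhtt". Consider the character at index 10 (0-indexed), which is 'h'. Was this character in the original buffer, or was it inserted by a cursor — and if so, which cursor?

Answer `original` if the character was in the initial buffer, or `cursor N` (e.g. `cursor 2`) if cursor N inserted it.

Answer: cursor 4

Derivation:
After op 1 (add_cursor(3)): buffer="xohtt" (len 5), cursors c1@1 c2@2 c4@3 c3@4, authorship .....
After op 2 (move_left): buffer="xohtt" (len 5), cursors c1@0 c2@1 c4@2 c3@3, authorship .....
After op 3 (insert('h')): buffer="hxhohhhtt" (len 9), cursors c1@1 c2@3 c4@5 c3@7, authorship 1.2.4.3..
After op 4 (move_left): buffer="hxhohhhtt" (len 9), cursors c1@0 c2@2 c4@4 c3@6, authorship 1.2.4.3..
After op 5 (insert('r')): buffer="rhxrhorhhrhtt" (len 13), cursors c1@1 c2@4 c4@7 c3@10, authorship 11.22.44.33..
After op 6 (insert('y')): buffer="ryhxryhoryhhryhtt" (len 17), cursors c1@2 c2@6 c4@10 c3@14, authorship 111.222.444.333..
Authorship (.=original, N=cursor N): 1 1 1 . 2 2 2 . 4 4 4 . 3 3 3 . .
Index 10: author = 4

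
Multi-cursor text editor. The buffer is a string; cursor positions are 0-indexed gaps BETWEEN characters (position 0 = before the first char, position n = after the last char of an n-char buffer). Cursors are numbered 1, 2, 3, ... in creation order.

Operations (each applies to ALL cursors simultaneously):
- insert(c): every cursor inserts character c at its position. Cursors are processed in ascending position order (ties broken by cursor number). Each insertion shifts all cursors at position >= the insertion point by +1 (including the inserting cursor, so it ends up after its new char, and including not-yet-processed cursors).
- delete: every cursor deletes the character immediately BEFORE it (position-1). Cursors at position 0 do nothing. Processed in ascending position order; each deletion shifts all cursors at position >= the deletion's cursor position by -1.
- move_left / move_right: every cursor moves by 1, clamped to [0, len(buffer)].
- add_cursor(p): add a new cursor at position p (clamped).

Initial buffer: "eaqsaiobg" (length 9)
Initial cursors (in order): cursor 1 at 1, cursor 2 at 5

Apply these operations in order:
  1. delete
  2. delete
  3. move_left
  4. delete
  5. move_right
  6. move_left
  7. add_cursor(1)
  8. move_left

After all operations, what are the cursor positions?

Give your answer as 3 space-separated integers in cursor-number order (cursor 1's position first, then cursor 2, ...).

After op 1 (delete): buffer="aqsiobg" (len 7), cursors c1@0 c2@3, authorship .......
After op 2 (delete): buffer="aqiobg" (len 6), cursors c1@0 c2@2, authorship ......
After op 3 (move_left): buffer="aqiobg" (len 6), cursors c1@0 c2@1, authorship ......
After op 4 (delete): buffer="qiobg" (len 5), cursors c1@0 c2@0, authorship .....
After op 5 (move_right): buffer="qiobg" (len 5), cursors c1@1 c2@1, authorship .....
After op 6 (move_left): buffer="qiobg" (len 5), cursors c1@0 c2@0, authorship .....
After op 7 (add_cursor(1)): buffer="qiobg" (len 5), cursors c1@0 c2@0 c3@1, authorship .....
After op 8 (move_left): buffer="qiobg" (len 5), cursors c1@0 c2@0 c3@0, authorship .....

Answer: 0 0 0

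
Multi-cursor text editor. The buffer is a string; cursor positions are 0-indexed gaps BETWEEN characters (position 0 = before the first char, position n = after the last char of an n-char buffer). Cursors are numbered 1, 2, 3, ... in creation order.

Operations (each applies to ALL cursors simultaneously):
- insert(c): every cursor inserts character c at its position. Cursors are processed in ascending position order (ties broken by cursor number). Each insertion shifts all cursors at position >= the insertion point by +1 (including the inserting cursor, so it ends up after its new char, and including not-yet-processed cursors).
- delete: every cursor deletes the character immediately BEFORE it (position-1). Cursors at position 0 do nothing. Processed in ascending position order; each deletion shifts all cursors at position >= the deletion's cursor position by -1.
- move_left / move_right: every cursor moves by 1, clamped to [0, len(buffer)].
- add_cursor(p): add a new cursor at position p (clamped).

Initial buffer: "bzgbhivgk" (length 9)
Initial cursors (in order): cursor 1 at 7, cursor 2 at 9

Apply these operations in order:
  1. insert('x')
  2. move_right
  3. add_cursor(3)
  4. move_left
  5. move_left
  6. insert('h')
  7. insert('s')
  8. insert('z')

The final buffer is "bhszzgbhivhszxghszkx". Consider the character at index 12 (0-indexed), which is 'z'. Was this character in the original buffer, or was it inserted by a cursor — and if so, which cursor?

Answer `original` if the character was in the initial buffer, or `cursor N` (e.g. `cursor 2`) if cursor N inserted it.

After op 1 (insert('x')): buffer="bzgbhivxgkx" (len 11), cursors c1@8 c2@11, authorship .......1..2
After op 2 (move_right): buffer="bzgbhivxgkx" (len 11), cursors c1@9 c2@11, authorship .......1..2
After op 3 (add_cursor(3)): buffer="bzgbhivxgkx" (len 11), cursors c3@3 c1@9 c2@11, authorship .......1..2
After op 4 (move_left): buffer="bzgbhivxgkx" (len 11), cursors c3@2 c1@8 c2@10, authorship .......1..2
After op 5 (move_left): buffer="bzgbhivxgkx" (len 11), cursors c3@1 c1@7 c2@9, authorship .......1..2
After op 6 (insert('h')): buffer="bhzgbhivhxghkx" (len 14), cursors c3@2 c1@9 c2@12, authorship .3......11.2.2
After op 7 (insert('s')): buffer="bhszgbhivhsxghskx" (len 17), cursors c3@3 c1@11 c2@15, authorship .33......111.22.2
After op 8 (insert('z')): buffer="bhszzgbhivhszxghszkx" (len 20), cursors c3@4 c1@13 c2@18, authorship .333......1111.222.2
Authorship (.=original, N=cursor N): . 3 3 3 . . . . . . 1 1 1 1 . 2 2 2 . 2
Index 12: author = 1

Answer: cursor 1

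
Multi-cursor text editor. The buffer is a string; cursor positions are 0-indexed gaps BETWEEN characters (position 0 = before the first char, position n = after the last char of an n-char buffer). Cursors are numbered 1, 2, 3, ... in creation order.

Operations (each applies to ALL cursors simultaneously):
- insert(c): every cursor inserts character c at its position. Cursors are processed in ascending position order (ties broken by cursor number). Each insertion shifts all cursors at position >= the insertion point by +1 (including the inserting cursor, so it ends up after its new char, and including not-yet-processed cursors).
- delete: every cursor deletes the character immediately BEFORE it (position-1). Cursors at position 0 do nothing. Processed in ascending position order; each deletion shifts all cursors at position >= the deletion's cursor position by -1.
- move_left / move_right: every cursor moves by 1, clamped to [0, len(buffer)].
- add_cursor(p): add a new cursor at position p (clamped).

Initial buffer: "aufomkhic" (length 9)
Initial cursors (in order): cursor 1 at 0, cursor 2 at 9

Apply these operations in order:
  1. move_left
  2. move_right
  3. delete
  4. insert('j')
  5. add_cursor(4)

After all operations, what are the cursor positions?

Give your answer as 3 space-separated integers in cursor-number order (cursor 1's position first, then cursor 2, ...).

Answer: 1 9 4

Derivation:
After op 1 (move_left): buffer="aufomkhic" (len 9), cursors c1@0 c2@8, authorship .........
After op 2 (move_right): buffer="aufomkhic" (len 9), cursors c1@1 c2@9, authorship .........
After op 3 (delete): buffer="ufomkhi" (len 7), cursors c1@0 c2@7, authorship .......
After op 4 (insert('j')): buffer="jufomkhij" (len 9), cursors c1@1 c2@9, authorship 1.......2
After op 5 (add_cursor(4)): buffer="jufomkhij" (len 9), cursors c1@1 c3@4 c2@9, authorship 1.......2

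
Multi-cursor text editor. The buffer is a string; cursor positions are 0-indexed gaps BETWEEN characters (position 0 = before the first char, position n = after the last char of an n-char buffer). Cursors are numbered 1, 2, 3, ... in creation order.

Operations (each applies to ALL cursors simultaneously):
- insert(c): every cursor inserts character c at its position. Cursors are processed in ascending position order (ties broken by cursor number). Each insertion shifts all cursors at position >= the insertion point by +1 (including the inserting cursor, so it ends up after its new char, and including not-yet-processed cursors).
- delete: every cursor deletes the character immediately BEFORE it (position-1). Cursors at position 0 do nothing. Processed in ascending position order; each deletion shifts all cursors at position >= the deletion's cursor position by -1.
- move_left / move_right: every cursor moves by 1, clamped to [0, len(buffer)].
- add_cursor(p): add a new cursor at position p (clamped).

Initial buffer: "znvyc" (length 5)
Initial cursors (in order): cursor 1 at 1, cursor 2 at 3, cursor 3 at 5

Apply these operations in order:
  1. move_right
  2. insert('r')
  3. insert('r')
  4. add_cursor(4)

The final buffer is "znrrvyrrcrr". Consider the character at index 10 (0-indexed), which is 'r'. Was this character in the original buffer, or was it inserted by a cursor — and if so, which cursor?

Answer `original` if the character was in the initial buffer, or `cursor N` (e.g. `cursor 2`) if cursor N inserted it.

Answer: cursor 3

Derivation:
After op 1 (move_right): buffer="znvyc" (len 5), cursors c1@2 c2@4 c3@5, authorship .....
After op 2 (insert('r')): buffer="znrvyrcr" (len 8), cursors c1@3 c2@6 c3@8, authorship ..1..2.3
After op 3 (insert('r')): buffer="znrrvyrrcrr" (len 11), cursors c1@4 c2@8 c3@11, authorship ..11..22.33
After op 4 (add_cursor(4)): buffer="znrrvyrrcrr" (len 11), cursors c1@4 c4@4 c2@8 c3@11, authorship ..11..22.33
Authorship (.=original, N=cursor N): . . 1 1 . . 2 2 . 3 3
Index 10: author = 3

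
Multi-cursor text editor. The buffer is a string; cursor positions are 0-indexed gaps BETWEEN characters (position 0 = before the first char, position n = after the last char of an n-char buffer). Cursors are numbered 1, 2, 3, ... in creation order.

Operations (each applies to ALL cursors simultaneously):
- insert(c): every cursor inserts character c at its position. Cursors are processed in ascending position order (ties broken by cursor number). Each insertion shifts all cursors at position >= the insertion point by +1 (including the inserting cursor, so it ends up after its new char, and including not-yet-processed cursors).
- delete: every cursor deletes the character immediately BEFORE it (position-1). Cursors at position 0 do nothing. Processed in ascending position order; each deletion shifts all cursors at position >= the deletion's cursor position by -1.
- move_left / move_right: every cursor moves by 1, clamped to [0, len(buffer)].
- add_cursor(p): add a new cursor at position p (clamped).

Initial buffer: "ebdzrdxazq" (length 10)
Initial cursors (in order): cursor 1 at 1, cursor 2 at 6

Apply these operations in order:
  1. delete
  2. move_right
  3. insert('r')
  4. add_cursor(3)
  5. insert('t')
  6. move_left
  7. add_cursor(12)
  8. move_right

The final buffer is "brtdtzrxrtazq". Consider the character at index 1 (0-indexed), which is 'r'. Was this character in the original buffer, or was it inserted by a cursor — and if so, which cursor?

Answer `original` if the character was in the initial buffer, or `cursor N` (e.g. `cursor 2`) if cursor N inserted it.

After op 1 (delete): buffer="bdzrxazq" (len 8), cursors c1@0 c2@4, authorship ........
After op 2 (move_right): buffer="bdzrxazq" (len 8), cursors c1@1 c2@5, authorship ........
After op 3 (insert('r')): buffer="brdzrxrazq" (len 10), cursors c1@2 c2@7, authorship .1....2...
After op 4 (add_cursor(3)): buffer="brdzrxrazq" (len 10), cursors c1@2 c3@3 c2@7, authorship .1....2...
After op 5 (insert('t')): buffer="brtdtzrxrtazq" (len 13), cursors c1@3 c3@5 c2@10, authorship .11.3...22...
After op 6 (move_left): buffer="brtdtzrxrtazq" (len 13), cursors c1@2 c3@4 c2@9, authorship .11.3...22...
After op 7 (add_cursor(12)): buffer="brtdtzrxrtazq" (len 13), cursors c1@2 c3@4 c2@9 c4@12, authorship .11.3...22...
After op 8 (move_right): buffer="brtdtzrxrtazq" (len 13), cursors c1@3 c3@5 c2@10 c4@13, authorship .11.3...22...
Authorship (.=original, N=cursor N): . 1 1 . 3 . . . 2 2 . . .
Index 1: author = 1

Answer: cursor 1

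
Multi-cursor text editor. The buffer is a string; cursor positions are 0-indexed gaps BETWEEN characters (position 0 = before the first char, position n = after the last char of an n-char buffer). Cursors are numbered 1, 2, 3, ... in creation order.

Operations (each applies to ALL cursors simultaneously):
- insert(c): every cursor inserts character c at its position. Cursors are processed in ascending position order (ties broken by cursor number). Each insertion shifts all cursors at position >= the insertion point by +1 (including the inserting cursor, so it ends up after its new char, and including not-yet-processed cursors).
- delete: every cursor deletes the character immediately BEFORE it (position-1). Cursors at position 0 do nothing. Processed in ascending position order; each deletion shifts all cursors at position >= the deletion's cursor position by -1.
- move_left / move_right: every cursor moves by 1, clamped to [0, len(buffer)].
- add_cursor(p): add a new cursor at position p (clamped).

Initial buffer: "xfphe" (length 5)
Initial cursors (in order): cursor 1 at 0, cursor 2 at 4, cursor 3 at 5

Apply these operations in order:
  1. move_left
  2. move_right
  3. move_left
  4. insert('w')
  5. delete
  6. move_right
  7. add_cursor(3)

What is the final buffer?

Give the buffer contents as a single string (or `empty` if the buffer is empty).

Answer: xfphe

Derivation:
After op 1 (move_left): buffer="xfphe" (len 5), cursors c1@0 c2@3 c3@4, authorship .....
After op 2 (move_right): buffer="xfphe" (len 5), cursors c1@1 c2@4 c3@5, authorship .....
After op 3 (move_left): buffer="xfphe" (len 5), cursors c1@0 c2@3 c3@4, authorship .....
After op 4 (insert('w')): buffer="wxfpwhwe" (len 8), cursors c1@1 c2@5 c3@7, authorship 1...2.3.
After op 5 (delete): buffer="xfphe" (len 5), cursors c1@0 c2@3 c3@4, authorship .....
After op 6 (move_right): buffer="xfphe" (len 5), cursors c1@1 c2@4 c3@5, authorship .....
After op 7 (add_cursor(3)): buffer="xfphe" (len 5), cursors c1@1 c4@3 c2@4 c3@5, authorship .....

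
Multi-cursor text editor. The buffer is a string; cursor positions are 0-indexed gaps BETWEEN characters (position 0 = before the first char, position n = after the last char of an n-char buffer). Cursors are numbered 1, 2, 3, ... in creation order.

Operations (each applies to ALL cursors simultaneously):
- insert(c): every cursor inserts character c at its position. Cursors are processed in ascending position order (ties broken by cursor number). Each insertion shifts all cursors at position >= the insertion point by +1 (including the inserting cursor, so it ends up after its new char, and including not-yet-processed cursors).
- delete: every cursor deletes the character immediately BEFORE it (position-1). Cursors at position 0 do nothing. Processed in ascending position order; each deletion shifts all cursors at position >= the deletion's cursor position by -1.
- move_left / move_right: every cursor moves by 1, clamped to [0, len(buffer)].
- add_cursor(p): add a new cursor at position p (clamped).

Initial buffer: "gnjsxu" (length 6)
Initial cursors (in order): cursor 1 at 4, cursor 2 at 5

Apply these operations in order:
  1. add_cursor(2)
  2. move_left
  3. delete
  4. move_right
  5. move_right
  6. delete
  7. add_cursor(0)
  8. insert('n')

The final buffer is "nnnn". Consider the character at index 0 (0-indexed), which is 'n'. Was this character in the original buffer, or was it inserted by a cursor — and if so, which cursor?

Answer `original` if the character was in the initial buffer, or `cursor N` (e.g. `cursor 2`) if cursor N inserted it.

After op 1 (add_cursor(2)): buffer="gnjsxu" (len 6), cursors c3@2 c1@4 c2@5, authorship ......
After op 2 (move_left): buffer="gnjsxu" (len 6), cursors c3@1 c1@3 c2@4, authorship ......
After op 3 (delete): buffer="nxu" (len 3), cursors c3@0 c1@1 c2@1, authorship ...
After op 4 (move_right): buffer="nxu" (len 3), cursors c3@1 c1@2 c2@2, authorship ...
After op 5 (move_right): buffer="nxu" (len 3), cursors c3@2 c1@3 c2@3, authorship ...
After op 6 (delete): buffer="" (len 0), cursors c1@0 c2@0 c3@0, authorship 
After op 7 (add_cursor(0)): buffer="" (len 0), cursors c1@0 c2@0 c3@0 c4@0, authorship 
After op 8 (insert('n')): buffer="nnnn" (len 4), cursors c1@4 c2@4 c3@4 c4@4, authorship 1234
Authorship (.=original, N=cursor N): 1 2 3 4
Index 0: author = 1

Answer: cursor 1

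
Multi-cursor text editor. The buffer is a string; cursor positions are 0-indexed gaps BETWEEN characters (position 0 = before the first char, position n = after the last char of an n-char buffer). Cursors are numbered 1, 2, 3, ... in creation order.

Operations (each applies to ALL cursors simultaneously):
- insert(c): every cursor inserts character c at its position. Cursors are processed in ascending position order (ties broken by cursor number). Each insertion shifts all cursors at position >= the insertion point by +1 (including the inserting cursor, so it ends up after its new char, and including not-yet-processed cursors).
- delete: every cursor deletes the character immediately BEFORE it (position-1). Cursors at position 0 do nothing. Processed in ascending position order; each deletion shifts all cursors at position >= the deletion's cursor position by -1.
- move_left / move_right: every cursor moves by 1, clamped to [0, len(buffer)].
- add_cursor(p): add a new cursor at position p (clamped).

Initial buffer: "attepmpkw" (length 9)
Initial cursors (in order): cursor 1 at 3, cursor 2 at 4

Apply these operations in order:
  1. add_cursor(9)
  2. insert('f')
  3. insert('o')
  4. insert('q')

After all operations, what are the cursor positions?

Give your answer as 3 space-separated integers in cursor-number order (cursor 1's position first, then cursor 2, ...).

Answer: 6 10 18

Derivation:
After op 1 (add_cursor(9)): buffer="attepmpkw" (len 9), cursors c1@3 c2@4 c3@9, authorship .........
After op 2 (insert('f')): buffer="attfefpmpkwf" (len 12), cursors c1@4 c2@6 c3@12, authorship ...1.2.....3
After op 3 (insert('o')): buffer="attfoefopmpkwfo" (len 15), cursors c1@5 c2@8 c3@15, authorship ...11.22.....33
After op 4 (insert('q')): buffer="attfoqefoqpmpkwfoq" (len 18), cursors c1@6 c2@10 c3@18, authorship ...111.222.....333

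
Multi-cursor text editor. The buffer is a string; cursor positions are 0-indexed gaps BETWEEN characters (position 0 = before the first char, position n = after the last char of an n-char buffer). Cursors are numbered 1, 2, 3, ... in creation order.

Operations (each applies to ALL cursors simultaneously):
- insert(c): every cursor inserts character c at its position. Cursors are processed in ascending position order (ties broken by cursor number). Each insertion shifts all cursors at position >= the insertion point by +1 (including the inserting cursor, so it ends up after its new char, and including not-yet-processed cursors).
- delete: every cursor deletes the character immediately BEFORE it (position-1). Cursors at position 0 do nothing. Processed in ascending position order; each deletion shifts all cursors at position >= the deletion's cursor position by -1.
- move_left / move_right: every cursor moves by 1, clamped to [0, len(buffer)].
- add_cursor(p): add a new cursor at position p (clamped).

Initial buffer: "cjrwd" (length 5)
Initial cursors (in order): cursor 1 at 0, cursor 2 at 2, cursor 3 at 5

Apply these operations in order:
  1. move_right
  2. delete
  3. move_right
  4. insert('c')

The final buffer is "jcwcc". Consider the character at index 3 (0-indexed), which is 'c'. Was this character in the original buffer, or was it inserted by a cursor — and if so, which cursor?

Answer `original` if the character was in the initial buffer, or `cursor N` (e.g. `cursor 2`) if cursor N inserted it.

Answer: cursor 2

Derivation:
After op 1 (move_right): buffer="cjrwd" (len 5), cursors c1@1 c2@3 c3@5, authorship .....
After op 2 (delete): buffer="jw" (len 2), cursors c1@0 c2@1 c3@2, authorship ..
After op 3 (move_right): buffer="jw" (len 2), cursors c1@1 c2@2 c3@2, authorship ..
After op 4 (insert('c')): buffer="jcwcc" (len 5), cursors c1@2 c2@5 c3@5, authorship .1.23
Authorship (.=original, N=cursor N): . 1 . 2 3
Index 3: author = 2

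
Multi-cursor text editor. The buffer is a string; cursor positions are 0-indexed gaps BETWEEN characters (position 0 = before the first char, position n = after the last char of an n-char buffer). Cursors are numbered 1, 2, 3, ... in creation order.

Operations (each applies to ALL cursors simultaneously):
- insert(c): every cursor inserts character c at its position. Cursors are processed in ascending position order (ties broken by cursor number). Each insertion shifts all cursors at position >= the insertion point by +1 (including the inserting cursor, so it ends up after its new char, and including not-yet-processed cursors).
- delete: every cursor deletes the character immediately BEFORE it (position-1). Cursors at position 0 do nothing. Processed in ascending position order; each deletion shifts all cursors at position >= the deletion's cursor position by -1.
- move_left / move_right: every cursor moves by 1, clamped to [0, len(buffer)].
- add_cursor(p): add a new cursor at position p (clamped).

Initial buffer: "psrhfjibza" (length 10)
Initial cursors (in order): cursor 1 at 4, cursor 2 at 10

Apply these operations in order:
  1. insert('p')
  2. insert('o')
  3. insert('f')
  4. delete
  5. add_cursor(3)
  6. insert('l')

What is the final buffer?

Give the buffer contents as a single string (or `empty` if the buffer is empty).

Answer: psrlhpolfjibzapol

Derivation:
After op 1 (insert('p')): buffer="psrhpfjibzap" (len 12), cursors c1@5 c2@12, authorship ....1......2
After op 2 (insert('o')): buffer="psrhpofjibzapo" (len 14), cursors c1@6 c2@14, authorship ....11......22
After op 3 (insert('f')): buffer="psrhpoffjibzapof" (len 16), cursors c1@7 c2@16, authorship ....111......222
After op 4 (delete): buffer="psrhpofjibzapo" (len 14), cursors c1@6 c2@14, authorship ....11......22
After op 5 (add_cursor(3)): buffer="psrhpofjibzapo" (len 14), cursors c3@3 c1@6 c2@14, authorship ....11......22
After op 6 (insert('l')): buffer="psrlhpolfjibzapol" (len 17), cursors c3@4 c1@8 c2@17, authorship ...3.111......222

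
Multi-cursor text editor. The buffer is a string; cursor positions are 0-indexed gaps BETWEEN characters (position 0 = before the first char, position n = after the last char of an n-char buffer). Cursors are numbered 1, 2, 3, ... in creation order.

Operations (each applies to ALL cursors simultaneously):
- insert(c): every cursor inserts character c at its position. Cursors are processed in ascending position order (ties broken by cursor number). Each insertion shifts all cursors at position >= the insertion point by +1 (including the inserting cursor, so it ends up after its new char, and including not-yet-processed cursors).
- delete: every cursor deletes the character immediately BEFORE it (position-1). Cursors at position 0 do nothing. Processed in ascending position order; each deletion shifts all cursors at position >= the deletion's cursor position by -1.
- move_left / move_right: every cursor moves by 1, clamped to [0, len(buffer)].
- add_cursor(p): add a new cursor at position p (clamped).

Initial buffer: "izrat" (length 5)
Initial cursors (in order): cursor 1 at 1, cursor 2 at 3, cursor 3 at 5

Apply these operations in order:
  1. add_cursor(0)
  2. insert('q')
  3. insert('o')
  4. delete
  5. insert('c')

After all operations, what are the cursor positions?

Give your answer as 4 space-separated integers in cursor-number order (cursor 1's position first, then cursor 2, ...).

Answer: 5 9 13 2

Derivation:
After op 1 (add_cursor(0)): buffer="izrat" (len 5), cursors c4@0 c1@1 c2@3 c3@5, authorship .....
After op 2 (insert('q')): buffer="qiqzrqatq" (len 9), cursors c4@1 c1@3 c2@6 c3@9, authorship 4.1..2..3
After op 3 (insert('o')): buffer="qoiqozrqoatqo" (len 13), cursors c4@2 c1@5 c2@9 c3@13, authorship 44.11..22..33
After op 4 (delete): buffer="qiqzrqatq" (len 9), cursors c4@1 c1@3 c2@6 c3@9, authorship 4.1..2..3
After op 5 (insert('c')): buffer="qciqczrqcatqc" (len 13), cursors c4@2 c1@5 c2@9 c3@13, authorship 44.11..22..33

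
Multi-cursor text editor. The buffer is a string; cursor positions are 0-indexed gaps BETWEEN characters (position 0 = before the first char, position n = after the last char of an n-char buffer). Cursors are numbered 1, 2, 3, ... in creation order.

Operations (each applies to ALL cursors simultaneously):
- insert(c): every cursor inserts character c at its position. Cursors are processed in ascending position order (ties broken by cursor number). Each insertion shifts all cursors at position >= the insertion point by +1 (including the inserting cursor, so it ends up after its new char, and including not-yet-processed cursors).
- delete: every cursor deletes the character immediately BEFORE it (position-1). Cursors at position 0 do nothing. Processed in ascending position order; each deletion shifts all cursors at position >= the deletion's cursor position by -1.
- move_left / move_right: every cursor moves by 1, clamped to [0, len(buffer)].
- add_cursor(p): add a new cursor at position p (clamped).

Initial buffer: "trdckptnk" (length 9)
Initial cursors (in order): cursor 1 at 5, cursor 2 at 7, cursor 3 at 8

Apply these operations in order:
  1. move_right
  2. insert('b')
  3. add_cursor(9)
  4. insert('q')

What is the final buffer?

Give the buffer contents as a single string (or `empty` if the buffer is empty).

After op 1 (move_right): buffer="trdckptnk" (len 9), cursors c1@6 c2@8 c3@9, authorship .........
After op 2 (insert('b')): buffer="trdckpbtnbkb" (len 12), cursors c1@7 c2@10 c3@12, authorship ......1..2.3
After op 3 (add_cursor(9)): buffer="trdckpbtnbkb" (len 12), cursors c1@7 c4@9 c2@10 c3@12, authorship ......1..2.3
After op 4 (insert('q')): buffer="trdckpbqtnqbqkbq" (len 16), cursors c1@8 c4@11 c2@13 c3@16, authorship ......11..422.33

Answer: trdckpbqtnqbqkbq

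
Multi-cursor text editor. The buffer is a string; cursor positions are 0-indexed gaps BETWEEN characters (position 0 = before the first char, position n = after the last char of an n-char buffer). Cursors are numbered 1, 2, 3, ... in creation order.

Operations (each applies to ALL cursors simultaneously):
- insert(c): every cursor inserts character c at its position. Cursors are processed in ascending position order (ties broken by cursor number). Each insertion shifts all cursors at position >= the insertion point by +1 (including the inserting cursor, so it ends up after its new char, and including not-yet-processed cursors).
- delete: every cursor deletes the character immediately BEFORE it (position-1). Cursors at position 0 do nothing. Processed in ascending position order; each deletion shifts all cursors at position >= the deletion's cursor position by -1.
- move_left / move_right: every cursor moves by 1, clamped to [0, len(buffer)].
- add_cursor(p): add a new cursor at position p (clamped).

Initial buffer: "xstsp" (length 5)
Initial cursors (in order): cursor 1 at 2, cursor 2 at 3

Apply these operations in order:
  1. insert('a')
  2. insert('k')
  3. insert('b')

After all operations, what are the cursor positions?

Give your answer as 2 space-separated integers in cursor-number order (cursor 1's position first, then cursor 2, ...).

Answer: 5 9

Derivation:
After op 1 (insert('a')): buffer="xsatasp" (len 7), cursors c1@3 c2@5, authorship ..1.2..
After op 2 (insert('k')): buffer="xsaktaksp" (len 9), cursors c1@4 c2@7, authorship ..11.22..
After op 3 (insert('b')): buffer="xsakbtakbsp" (len 11), cursors c1@5 c2@9, authorship ..111.222..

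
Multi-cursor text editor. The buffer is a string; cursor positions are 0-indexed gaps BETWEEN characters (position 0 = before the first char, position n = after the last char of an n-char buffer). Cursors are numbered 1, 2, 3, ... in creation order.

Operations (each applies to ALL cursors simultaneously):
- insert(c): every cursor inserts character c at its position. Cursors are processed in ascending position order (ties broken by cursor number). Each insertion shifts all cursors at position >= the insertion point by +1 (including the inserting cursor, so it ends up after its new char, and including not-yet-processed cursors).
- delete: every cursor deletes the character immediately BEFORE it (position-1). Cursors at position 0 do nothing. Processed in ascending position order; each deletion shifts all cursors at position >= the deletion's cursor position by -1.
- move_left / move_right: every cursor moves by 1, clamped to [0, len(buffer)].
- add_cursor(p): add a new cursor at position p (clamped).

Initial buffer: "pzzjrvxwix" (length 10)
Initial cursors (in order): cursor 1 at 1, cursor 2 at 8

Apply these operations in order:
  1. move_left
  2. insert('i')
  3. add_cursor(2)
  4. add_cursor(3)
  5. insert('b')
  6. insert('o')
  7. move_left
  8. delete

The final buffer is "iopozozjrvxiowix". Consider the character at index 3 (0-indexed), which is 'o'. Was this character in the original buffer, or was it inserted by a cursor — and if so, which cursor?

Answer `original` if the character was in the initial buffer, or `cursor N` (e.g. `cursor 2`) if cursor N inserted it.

After op 1 (move_left): buffer="pzzjrvxwix" (len 10), cursors c1@0 c2@7, authorship ..........
After op 2 (insert('i')): buffer="ipzzjrvxiwix" (len 12), cursors c1@1 c2@9, authorship 1.......2...
After op 3 (add_cursor(2)): buffer="ipzzjrvxiwix" (len 12), cursors c1@1 c3@2 c2@9, authorship 1.......2...
After op 4 (add_cursor(3)): buffer="ipzzjrvxiwix" (len 12), cursors c1@1 c3@2 c4@3 c2@9, authorship 1.......2...
After op 5 (insert('b')): buffer="ibpbzbzjrvxibwix" (len 16), cursors c1@2 c3@4 c4@6 c2@13, authorship 11.3.4.....22...
After op 6 (insert('o')): buffer="ibopbozbozjrvxibowix" (len 20), cursors c1@3 c3@6 c4@9 c2@17, authorship 111.33.44.....222...
After op 7 (move_left): buffer="ibopbozbozjrvxibowix" (len 20), cursors c1@2 c3@5 c4@8 c2@16, authorship 111.33.44.....222...
After op 8 (delete): buffer="iopozozjrvxiowix" (len 16), cursors c1@1 c3@3 c4@5 c2@12, authorship 11.3.4.....22...
Authorship (.=original, N=cursor N): 1 1 . 3 . 4 . . . . . 2 2 . . .
Index 3: author = 3

Answer: cursor 3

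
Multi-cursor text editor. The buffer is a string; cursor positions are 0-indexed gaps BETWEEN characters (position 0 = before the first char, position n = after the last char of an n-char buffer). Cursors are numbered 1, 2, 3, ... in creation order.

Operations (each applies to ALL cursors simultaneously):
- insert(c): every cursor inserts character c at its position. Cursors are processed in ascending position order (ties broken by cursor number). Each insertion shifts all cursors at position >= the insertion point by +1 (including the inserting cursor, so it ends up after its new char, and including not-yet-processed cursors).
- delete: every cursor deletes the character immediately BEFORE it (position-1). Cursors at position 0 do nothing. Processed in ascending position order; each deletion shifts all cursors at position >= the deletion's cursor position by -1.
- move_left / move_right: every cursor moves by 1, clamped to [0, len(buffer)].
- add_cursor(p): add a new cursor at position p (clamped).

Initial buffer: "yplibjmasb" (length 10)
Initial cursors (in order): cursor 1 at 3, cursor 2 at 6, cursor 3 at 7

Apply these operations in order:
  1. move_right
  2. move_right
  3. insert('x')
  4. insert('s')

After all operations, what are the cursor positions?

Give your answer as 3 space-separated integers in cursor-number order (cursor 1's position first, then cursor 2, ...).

After op 1 (move_right): buffer="yplibjmasb" (len 10), cursors c1@4 c2@7 c3@8, authorship ..........
After op 2 (move_right): buffer="yplibjmasb" (len 10), cursors c1@5 c2@8 c3@9, authorship ..........
After op 3 (insert('x')): buffer="yplibxjmaxsxb" (len 13), cursors c1@6 c2@10 c3@12, authorship .....1...2.3.
After op 4 (insert('s')): buffer="yplibxsjmaxssxsb" (len 16), cursors c1@7 c2@12 c3@15, authorship .....11...22.33.

Answer: 7 12 15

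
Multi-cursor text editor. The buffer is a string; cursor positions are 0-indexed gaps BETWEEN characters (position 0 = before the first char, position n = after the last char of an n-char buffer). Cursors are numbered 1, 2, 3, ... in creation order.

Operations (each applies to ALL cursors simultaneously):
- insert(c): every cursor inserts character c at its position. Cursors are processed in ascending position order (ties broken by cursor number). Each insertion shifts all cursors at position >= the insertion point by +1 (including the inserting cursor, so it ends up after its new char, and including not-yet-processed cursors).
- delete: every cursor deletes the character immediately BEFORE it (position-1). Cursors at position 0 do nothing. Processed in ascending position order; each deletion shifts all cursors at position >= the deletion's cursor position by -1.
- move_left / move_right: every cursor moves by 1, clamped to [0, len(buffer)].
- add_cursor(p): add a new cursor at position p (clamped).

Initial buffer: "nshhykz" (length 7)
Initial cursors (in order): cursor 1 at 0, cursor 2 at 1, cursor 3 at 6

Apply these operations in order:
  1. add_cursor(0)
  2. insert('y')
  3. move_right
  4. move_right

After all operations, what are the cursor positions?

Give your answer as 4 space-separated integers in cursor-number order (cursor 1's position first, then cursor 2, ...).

After op 1 (add_cursor(0)): buffer="nshhykz" (len 7), cursors c1@0 c4@0 c2@1 c3@6, authorship .......
After op 2 (insert('y')): buffer="yynyshhykyz" (len 11), cursors c1@2 c4@2 c2@4 c3@10, authorship 14.2.....3.
After op 3 (move_right): buffer="yynyshhykyz" (len 11), cursors c1@3 c4@3 c2@5 c3@11, authorship 14.2.....3.
After op 4 (move_right): buffer="yynyshhykyz" (len 11), cursors c1@4 c4@4 c2@6 c3@11, authorship 14.2.....3.

Answer: 4 6 11 4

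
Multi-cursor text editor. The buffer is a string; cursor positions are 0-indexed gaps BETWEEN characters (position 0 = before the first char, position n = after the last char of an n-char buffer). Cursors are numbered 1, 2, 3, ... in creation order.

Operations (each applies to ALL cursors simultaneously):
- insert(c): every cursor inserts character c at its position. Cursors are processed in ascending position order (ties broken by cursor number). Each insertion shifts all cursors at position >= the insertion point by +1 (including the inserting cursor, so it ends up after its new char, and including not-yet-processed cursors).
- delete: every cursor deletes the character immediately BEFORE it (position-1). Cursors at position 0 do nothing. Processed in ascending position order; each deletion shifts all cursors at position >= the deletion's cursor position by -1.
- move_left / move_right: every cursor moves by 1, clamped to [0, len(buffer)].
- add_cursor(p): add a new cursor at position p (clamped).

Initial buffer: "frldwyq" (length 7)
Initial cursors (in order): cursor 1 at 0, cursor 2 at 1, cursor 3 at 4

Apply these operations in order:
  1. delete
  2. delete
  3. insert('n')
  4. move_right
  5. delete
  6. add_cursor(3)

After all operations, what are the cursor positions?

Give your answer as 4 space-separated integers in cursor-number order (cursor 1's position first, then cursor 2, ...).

Answer: 1 1 2 3

Derivation:
After op 1 (delete): buffer="rlwyq" (len 5), cursors c1@0 c2@0 c3@2, authorship .....
After op 2 (delete): buffer="rwyq" (len 4), cursors c1@0 c2@0 c3@1, authorship ....
After op 3 (insert('n')): buffer="nnrnwyq" (len 7), cursors c1@2 c2@2 c3@4, authorship 12.3...
After op 4 (move_right): buffer="nnrnwyq" (len 7), cursors c1@3 c2@3 c3@5, authorship 12.3...
After op 5 (delete): buffer="nnyq" (len 4), cursors c1@1 c2@1 c3@2, authorship 13..
After op 6 (add_cursor(3)): buffer="nnyq" (len 4), cursors c1@1 c2@1 c3@2 c4@3, authorship 13..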